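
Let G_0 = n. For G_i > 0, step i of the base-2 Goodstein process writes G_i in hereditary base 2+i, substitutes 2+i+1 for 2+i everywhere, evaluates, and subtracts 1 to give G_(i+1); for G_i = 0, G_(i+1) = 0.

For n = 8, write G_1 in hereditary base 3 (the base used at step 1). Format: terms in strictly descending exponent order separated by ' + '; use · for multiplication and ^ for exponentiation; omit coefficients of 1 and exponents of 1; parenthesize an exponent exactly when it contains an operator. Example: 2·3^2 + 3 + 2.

G_0 = 8. HB_2(8) = 2^(2 + 1). Bump = 81. G_1 = 80.
G_1 = 80. HB_3(80) = 2·3^3 + 2·3^2 + 2·3 + 2. Bump = 554. G_2 = 553.

2·3^3 + 2·3^2 + 2·3 + 2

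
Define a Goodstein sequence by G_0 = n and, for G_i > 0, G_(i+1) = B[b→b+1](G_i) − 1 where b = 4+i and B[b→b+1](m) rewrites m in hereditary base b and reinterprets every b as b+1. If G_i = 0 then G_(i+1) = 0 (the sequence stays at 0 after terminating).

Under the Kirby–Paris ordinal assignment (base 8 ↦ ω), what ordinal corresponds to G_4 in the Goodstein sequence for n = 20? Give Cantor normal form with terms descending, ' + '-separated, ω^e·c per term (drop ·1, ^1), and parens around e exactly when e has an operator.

ω^2 + 1

i=0: 20 = 4^2 + 4 (b=4); 4→5: 5^2 + 5 = 30; 30−1 = 29
i=1: 29 = 5^2 + 4 (b=5); 5→6: 6^2 + 4 = 40; 40−1 = 39
i=2: 39 = 6^2 + 3 (b=6); 6→7: 7^2 + 3 = 52; 52−1 = 51
i=3: 51 = 7^2 + 2 (b=7); 7→8: 8^2 + 2 = 66; 66−1 = 65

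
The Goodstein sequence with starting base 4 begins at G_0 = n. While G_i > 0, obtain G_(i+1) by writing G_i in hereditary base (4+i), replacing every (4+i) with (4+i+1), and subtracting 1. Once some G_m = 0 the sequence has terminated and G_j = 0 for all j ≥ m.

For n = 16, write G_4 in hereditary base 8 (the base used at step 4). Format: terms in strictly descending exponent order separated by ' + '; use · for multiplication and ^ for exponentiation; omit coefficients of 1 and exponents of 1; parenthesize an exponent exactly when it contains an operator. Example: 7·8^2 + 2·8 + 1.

[0] 16 ≡ 4^2 (base 4). Lift 5: 25. −1: 24.
[1] 24 ≡ 4·5 + 4 (base 5). Lift 6: 28. −1: 27.
[2] 27 ≡ 4·6 + 3 (base 6). Lift 7: 31. −1: 30.
[3] 30 ≡ 4·7 + 2 (base 7). Lift 8: 34. −1: 33.

4·8 + 1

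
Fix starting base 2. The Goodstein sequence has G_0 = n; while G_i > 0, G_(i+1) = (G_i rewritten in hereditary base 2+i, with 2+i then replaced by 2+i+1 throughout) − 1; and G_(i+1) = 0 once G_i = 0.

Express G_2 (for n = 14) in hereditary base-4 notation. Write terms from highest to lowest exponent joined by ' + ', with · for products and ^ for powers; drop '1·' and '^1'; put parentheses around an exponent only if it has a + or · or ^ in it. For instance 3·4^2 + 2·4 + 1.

14 —HB2→ 2^(2 + 1) + 2^2 + 2 —bump→ 3^(3 + 1) + 3^3 + 3 = 111 —(−1)→ 110
110 —HB3→ 3^(3 + 1) + 3^3 + 2 —bump→ 4^(4 + 1) + 4^4 + 2 = 1282 —(−1)→ 1281
1281 —HB4→ 4^(4 + 1) + 4^4 + 1 —bump→ 5^(5 + 1) + 5^5 + 1 = 18751 —(−1)→ 18750

4^(4 + 1) + 4^4 + 1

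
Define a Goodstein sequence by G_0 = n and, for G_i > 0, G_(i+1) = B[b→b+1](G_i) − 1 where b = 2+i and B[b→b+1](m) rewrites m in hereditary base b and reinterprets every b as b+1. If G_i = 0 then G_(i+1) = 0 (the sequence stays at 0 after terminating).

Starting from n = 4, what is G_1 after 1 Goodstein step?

4 —HB2→ 2^2 —bump→ 3^3 = 27 —(−1)→ 26
26 —HB3→ 2·3^2 + 2·3 + 2 —bump→ 2·4^2 + 2·4 + 2 = 42 —(−1)→ 41

26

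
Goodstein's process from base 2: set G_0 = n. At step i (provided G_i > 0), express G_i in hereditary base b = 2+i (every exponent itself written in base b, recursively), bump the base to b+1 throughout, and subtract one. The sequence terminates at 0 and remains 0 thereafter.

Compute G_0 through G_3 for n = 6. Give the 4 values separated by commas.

G_0 = 6. HB_2(6) = 2^2 + 2. Bump = 30. G_1 = 29.
G_1 = 29. HB_3(29) = 3^3 + 2. Bump = 258. G_2 = 257.
G_2 = 257. HB_4(257) = 4^4 + 1. Bump = 3126. G_3 = 3125.

6, 29, 257, 3125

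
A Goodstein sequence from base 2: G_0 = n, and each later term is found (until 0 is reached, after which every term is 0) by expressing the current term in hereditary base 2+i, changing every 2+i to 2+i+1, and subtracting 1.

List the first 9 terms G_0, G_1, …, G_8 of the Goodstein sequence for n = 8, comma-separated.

8, 80, 553, 6310, 93395, 1647195, 33554571, 774841151, 20000000211

G_0 = 8. HB_2(8) = 2^(2 + 1). Bump = 81. G_1 = 80.
G_1 = 80. HB_3(80) = 2·3^3 + 2·3^2 + 2·3 + 2. Bump = 554. G_2 = 553.
G_2 = 553. HB_4(553) = 2·4^4 + 2·4^2 + 2·4 + 1. Bump = 6311. G_3 = 6310.
G_3 = 6310. HB_5(6310) = 2·5^5 + 2·5^2 + 2·5. Bump = 93396. G_4 = 93395.
G_4 = 93395. HB_6(93395) = 2·6^6 + 2·6^2 + 6 + 5. Bump = 1647196. G_5 = 1647195.
G_5 = 1647195. HB_7(1647195) = 2·7^7 + 2·7^2 + 7 + 4. Bump = 33554572. G_6 = 33554571.
G_6 = 33554571. HB_8(33554571) = 2·8^8 + 2·8^2 + 8 + 3. Bump = 774841152. G_7 = 774841151.
G_7 = 774841151. HB_9(774841151) = 2·9^9 + 2·9^2 + 9 + 2. Bump = 20000000212. G_8 = 20000000211.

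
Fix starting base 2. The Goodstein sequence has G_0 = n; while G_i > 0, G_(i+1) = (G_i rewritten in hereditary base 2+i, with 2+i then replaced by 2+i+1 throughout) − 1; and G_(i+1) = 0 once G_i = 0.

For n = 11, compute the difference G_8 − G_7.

67328168473

base 2: 11 = 2^(2 + 1) + 2 + 1; at 3: 3^(3 + 1) + 3 + 1 = 85; next = 84
base 3: 84 = 3^(3 + 1) + 3; at 4: 4^(4 + 1) + 4 = 1028; next = 1027
base 4: 1027 = 4^(4 + 1) + 3; at 5: 5^(5 + 1) + 3 = 15628; next = 15627
base 5: 15627 = 5^(5 + 1) + 2; at 6: 6^(6 + 1) + 2 = 279938; next = 279937
base 6: 279937 = 6^(6 + 1) + 1; at 7: 7^(7 + 1) + 1 = 5764802; next = 5764801
base 7: 5764801 = 7^(7 + 1); at 8: 8^(8 + 1) = 134217728; next = 134217727
base 8: 134217727 = 7·8^8 + 7·8^7 + 7·8^6 + 7·8^5 + 7·8^4 + 7·8^3 + 7·8^2 + 7·8 + 7; at 9: 7·9^9 + 7·9^7 + 7·9^6 + 7·9^5 + 7·9^4 + 7·9^3 + 7·9^2 + 7·9 + 7 = 2749609303; next = 2749609302
base 9: 2749609302 = 7·9^9 + 7·9^7 + 7·9^6 + 7·9^5 + 7·9^4 + 7·9^3 + 7·9^2 + 7·9 + 6; at 10: 7·10^10 + 7·10^7 + 7·10^6 + 7·10^5 + 7·10^4 + 7·10^3 + 7·10^2 + 7·10 + 6 = 70077777776; next = 70077777775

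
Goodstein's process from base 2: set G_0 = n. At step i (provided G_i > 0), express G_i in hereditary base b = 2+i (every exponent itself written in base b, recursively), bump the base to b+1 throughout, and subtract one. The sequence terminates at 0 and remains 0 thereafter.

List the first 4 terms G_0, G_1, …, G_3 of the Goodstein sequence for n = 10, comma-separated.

i=0: 10 = 2^(2 + 1) + 2 (b=2); 2→3: 3^(3 + 1) + 3 = 84; 84−1 = 83
i=1: 83 = 3^(3 + 1) + 2 (b=3); 3→4: 4^(4 + 1) + 2 = 1026; 1026−1 = 1025
i=2: 1025 = 4^(4 + 1) + 1 (b=4); 4→5: 5^(5 + 1) + 1 = 15626; 15626−1 = 15625

10, 83, 1025, 15625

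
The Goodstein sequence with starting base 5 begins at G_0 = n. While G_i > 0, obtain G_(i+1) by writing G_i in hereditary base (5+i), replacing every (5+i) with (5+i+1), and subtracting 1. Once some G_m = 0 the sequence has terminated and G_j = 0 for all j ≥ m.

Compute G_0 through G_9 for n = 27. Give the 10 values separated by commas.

27, 37, 49, 63, 69, 75, 81, 87, 93, 99

G_0 = 27. HB_5(27) = 5^2 + 2. Bump = 38. G_1 = 37.
G_1 = 37. HB_6(37) = 6^2 + 1. Bump = 50. G_2 = 49.
G_2 = 49. HB_7(49) = 7^2. Bump = 64. G_3 = 63.
G_3 = 63. HB_8(63) = 7·8 + 7. Bump = 70. G_4 = 69.
G_4 = 69. HB_9(69) = 7·9 + 6. Bump = 76. G_5 = 75.
G_5 = 75. HB_10(75) = 7·10 + 5. Bump = 82. G_6 = 81.
G_6 = 81. HB_11(81) = 7·11 + 4. Bump = 88. G_7 = 87.
G_7 = 87. HB_12(87) = 7·12 + 3. Bump = 94. G_8 = 93.
G_8 = 93. HB_13(93) = 7·13 + 2. Bump = 100. G_9 = 99.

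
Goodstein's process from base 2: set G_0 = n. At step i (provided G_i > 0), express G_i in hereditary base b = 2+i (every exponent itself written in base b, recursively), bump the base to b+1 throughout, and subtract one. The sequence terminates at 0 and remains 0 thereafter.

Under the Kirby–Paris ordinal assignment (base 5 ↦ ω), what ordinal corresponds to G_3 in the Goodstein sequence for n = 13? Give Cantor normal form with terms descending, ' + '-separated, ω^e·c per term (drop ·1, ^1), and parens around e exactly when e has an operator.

[0] 13 ≡ 2^(2 + 1) + 2^2 + 1 (base 2). Lift 3: 109. −1: 108.
[1] 108 ≡ 3^(3 + 1) + 3^3 (base 3). Lift 4: 1280. −1: 1279.
[2] 1279 ≡ 4^(4 + 1) + 3·4^3 + 3·4^2 + 3·4 + 3 (base 4). Lift 5: 16093. −1: 16092.

ω^(ω + 1) + ω^3·3 + ω^2·3 + ω·3 + 2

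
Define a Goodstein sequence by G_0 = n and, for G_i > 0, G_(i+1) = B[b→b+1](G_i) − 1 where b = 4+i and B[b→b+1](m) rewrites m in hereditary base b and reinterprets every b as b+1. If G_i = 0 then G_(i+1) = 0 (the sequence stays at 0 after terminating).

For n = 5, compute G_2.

5

(0) 5|_4 = 4 + 1 ↦ 5 + 1|_5 = 6 ⇒ 5
(1) 5|_5 = 5 ↦ 6|_6 = 6 ⇒ 5
(2) 5|_6 = 5 ↦ 5|_7 = 5 ⇒ 4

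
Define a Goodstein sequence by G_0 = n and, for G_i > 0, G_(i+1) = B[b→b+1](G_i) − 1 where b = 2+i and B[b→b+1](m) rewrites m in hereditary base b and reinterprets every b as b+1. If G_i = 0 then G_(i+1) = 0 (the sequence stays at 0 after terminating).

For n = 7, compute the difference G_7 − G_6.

20888664

7 —HB2→ 2^2 + 2 + 1 —bump→ 3^3 + 3 + 1 = 31 —(−1)→ 30
30 —HB3→ 3^3 + 3 —bump→ 4^4 + 4 = 260 —(−1)→ 259
259 —HB4→ 4^4 + 3 —bump→ 5^5 + 3 = 3128 —(−1)→ 3127
3127 —HB5→ 5^5 + 2 —bump→ 6^6 + 2 = 46658 —(−1)→ 46657
46657 —HB6→ 6^6 + 1 —bump→ 7^7 + 1 = 823544 —(−1)→ 823543
823543 —HB7→ 7^7 —bump→ 8^8 = 16777216 —(−1)→ 16777215
16777215 —HB8→ 7·8^7 + 7·8^6 + 7·8^5 + 7·8^4 + 7·8^3 + 7·8^2 + 7·8 + 7 —bump→ 7·9^7 + 7·9^6 + 7·9^5 + 7·9^4 + 7·9^3 + 7·9^2 + 7·9 + 7 = 37665880 —(−1)→ 37665879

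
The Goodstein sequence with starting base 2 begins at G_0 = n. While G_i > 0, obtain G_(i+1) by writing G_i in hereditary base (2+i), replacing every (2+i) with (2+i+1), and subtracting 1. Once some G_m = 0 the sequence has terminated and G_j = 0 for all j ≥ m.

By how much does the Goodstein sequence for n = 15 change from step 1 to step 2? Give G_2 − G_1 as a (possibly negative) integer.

G_0=15  [base 2] 2^(2 + 1) + 2^2 + 2 + 1  →[2↦3]→  3^(3 + 1) + 3^3 + 3 + 1 = 112  −1 ⇒ G_1=111
G_1=111  [base 3] 3^(3 + 1) + 3^3 + 3  →[3↦4]→  4^(4 + 1) + 4^4 + 4 = 1284  −1 ⇒ G_2=1283

1172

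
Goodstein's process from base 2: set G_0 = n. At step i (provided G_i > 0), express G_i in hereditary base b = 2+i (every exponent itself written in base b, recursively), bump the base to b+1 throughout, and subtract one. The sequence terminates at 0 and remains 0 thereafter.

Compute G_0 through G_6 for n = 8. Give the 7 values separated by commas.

(0) 8|_2 = 2^(2 + 1) ↦ 3^(3 + 1)|_3 = 81 ⇒ 80
(1) 80|_3 = 2·3^3 + 2·3^2 + 2·3 + 2 ↦ 2·4^4 + 2·4^2 + 2·4 + 2|_4 = 554 ⇒ 553
(2) 553|_4 = 2·4^4 + 2·4^2 + 2·4 + 1 ↦ 2·5^5 + 2·5^2 + 2·5 + 1|_5 = 6311 ⇒ 6310
(3) 6310|_5 = 2·5^5 + 2·5^2 + 2·5 ↦ 2·6^6 + 2·6^2 + 2·6|_6 = 93396 ⇒ 93395
(4) 93395|_6 = 2·6^6 + 2·6^2 + 6 + 5 ↦ 2·7^7 + 2·7^2 + 7 + 5|_7 = 1647196 ⇒ 1647195
(5) 1647195|_7 = 2·7^7 + 2·7^2 + 7 + 4 ↦ 2·8^8 + 2·8^2 + 8 + 4|_8 = 33554572 ⇒ 33554571

8, 80, 553, 6310, 93395, 1647195, 33554571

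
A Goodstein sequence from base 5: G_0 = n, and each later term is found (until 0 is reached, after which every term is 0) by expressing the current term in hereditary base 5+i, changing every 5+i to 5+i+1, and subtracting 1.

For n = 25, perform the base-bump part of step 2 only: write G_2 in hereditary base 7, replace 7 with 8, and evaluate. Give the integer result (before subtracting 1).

G_0=25  [base 5] 5^2  →[5↦6]→  6^2 = 36  −1 ⇒ G_1=35
G_1=35  [base 6] 5·6 + 5  →[6↦7]→  5·7 + 5 = 40  −1 ⇒ G_2=39
G_2=39  [base 7] 5·7 + 4  →[7↦8]→  5·8 + 4 = 44  −1 ⇒ G_3=43

44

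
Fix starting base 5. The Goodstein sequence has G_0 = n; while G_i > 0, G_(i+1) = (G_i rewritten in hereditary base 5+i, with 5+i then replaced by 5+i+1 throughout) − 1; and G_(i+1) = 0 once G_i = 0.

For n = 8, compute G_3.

i=0: 8 = 5 + 3 (b=5); 5→6: 6 + 3 = 9; 9−1 = 8
i=1: 8 = 6 + 2 (b=6); 6→7: 7 + 2 = 9; 9−1 = 8
i=2: 8 = 7 + 1 (b=7); 7→8: 8 + 1 = 9; 9−1 = 8
i=3: 8 = 8 (b=8); 8→9: 9 = 9; 9−1 = 8

8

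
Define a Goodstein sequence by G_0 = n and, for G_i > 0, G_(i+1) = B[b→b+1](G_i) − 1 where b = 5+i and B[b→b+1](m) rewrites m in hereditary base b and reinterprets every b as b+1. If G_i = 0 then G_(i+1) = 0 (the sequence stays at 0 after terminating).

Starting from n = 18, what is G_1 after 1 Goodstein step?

18 —HB5→ 3·5 + 3 —bump→ 3·6 + 3 = 21 —(−1)→ 20
20 —HB6→ 3·6 + 2 —bump→ 3·7 + 2 = 23 —(−1)→ 22

20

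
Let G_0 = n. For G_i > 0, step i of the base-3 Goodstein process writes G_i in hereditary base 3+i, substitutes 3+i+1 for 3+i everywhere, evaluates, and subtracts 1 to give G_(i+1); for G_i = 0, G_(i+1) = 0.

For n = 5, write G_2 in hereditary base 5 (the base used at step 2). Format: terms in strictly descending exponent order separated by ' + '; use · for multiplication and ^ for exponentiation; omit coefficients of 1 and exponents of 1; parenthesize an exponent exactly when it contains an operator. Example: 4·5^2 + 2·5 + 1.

5

G_0=5  [base 3] 3 + 2  →[3↦4]→  4 + 2 = 6  −1 ⇒ G_1=5
G_1=5  [base 4] 4 + 1  →[4↦5]→  5 + 1 = 6  −1 ⇒ G_2=5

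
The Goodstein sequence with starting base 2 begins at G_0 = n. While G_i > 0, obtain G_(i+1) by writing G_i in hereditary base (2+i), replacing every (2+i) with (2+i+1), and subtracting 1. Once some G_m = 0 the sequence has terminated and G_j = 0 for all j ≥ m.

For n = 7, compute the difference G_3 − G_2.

2868

(0) 7|_2 = 2^2 + 2 + 1 ↦ 3^3 + 3 + 1|_3 = 31 ⇒ 30
(1) 30|_3 = 3^3 + 3 ↦ 4^4 + 4|_4 = 260 ⇒ 259
(2) 259|_4 = 4^4 + 3 ↦ 5^5 + 3|_5 = 3128 ⇒ 3127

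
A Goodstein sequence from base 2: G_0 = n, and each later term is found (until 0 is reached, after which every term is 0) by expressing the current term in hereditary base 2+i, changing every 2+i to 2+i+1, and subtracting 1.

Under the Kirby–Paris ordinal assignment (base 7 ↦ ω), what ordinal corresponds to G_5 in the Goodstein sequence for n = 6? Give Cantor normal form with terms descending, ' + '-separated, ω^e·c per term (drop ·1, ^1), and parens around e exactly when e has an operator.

i=0: 6 = 2^2 + 2 (b=2); 2→3: 3^3 + 3 = 30; 30−1 = 29
i=1: 29 = 3^3 + 2 (b=3); 3→4: 4^4 + 2 = 258; 258−1 = 257
i=2: 257 = 4^4 + 1 (b=4); 4→5: 5^5 + 1 = 3126; 3126−1 = 3125
i=3: 3125 = 5^5 (b=5); 5→6: 6^6 = 46656; 46656−1 = 46655
i=4: 46655 = 5·6^5 + 5·6^4 + 5·6^3 + 5·6^2 + 5·6 + 5 (b=6); 6→7: 5·7^5 + 5·7^4 + 5·7^3 + 5·7^2 + 5·7 + 5 = 98040; 98040−1 = 98039

ω^5·5 + ω^4·5 + ω^3·5 + ω^2·5 + ω·5 + 4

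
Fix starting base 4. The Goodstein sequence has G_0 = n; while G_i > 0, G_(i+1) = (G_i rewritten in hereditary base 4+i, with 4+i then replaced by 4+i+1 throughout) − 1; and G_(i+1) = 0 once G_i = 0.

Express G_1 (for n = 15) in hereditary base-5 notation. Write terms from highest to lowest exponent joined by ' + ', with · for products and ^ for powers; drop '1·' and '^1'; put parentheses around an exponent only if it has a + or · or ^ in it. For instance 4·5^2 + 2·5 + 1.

3·5 + 2

15 —HB4→ 3·4 + 3 —bump→ 3·5 + 3 = 18 —(−1)→ 17
17 —HB5→ 3·5 + 2 —bump→ 3·6 + 2 = 20 —(−1)→ 19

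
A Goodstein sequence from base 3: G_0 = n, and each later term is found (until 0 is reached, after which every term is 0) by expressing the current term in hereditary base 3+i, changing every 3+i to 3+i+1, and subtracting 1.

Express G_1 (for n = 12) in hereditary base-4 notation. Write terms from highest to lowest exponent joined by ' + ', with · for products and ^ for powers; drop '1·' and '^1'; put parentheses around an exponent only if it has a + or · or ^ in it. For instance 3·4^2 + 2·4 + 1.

4^2 + 3

12 —HB3→ 3^2 + 3 —bump→ 4^2 + 4 = 20 —(−1)→ 19
19 —HB4→ 4^2 + 3 —bump→ 5^2 + 3 = 28 —(−1)→ 27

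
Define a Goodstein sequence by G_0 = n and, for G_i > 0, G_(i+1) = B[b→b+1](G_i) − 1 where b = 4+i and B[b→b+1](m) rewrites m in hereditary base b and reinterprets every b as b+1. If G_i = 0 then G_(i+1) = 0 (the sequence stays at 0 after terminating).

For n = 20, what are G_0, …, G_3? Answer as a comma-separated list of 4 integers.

20, 29, 39, 51

(0) 20|_4 = 4^2 + 4 ↦ 5^2 + 5|_5 = 30 ⇒ 29
(1) 29|_5 = 5^2 + 4 ↦ 6^2 + 4|_6 = 40 ⇒ 39
(2) 39|_6 = 6^2 + 3 ↦ 7^2 + 3|_7 = 52 ⇒ 51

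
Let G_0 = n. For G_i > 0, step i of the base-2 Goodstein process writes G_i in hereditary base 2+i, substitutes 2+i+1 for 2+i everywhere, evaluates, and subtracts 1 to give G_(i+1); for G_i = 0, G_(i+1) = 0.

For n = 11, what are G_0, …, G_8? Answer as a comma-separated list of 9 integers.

step 0: 11 = 2^(2 + 1) + 2 + 1; sub 3 for 2: 3^(3 + 1) + 3 + 1; = 85; G_1 = 85−1 = 84
step 1: 84 = 3^(3 + 1) + 3; sub 4 for 3: 4^(4 + 1) + 4; = 1028; G_2 = 1028−1 = 1027
step 2: 1027 = 4^(4 + 1) + 3; sub 5 for 4: 5^(5 + 1) + 3; = 15628; G_3 = 15628−1 = 15627
step 3: 15627 = 5^(5 + 1) + 2; sub 6 for 5: 6^(6 + 1) + 2; = 279938; G_4 = 279938−1 = 279937
step 4: 279937 = 6^(6 + 1) + 1; sub 7 for 6: 7^(7 + 1) + 1; = 5764802; G_5 = 5764802−1 = 5764801
step 5: 5764801 = 7^(7 + 1); sub 8 for 7: 8^(8 + 1); = 134217728; G_6 = 134217728−1 = 134217727
step 6: 134217727 = 7·8^8 + 7·8^7 + 7·8^6 + 7·8^5 + 7·8^4 + 7·8^3 + 7·8^2 + 7·8 + 7; sub 9 for 8: 7·9^9 + 7·9^7 + 7·9^6 + 7·9^5 + 7·9^4 + 7·9^3 + 7·9^2 + 7·9 + 7; = 2749609303; G_7 = 2749609303−1 = 2749609302
step 7: 2749609302 = 7·9^9 + 7·9^7 + 7·9^6 + 7·9^5 + 7·9^4 + 7·9^3 + 7·9^2 + 7·9 + 6; sub 10 for 9: 7·10^10 + 7·10^7 + 7·10^6 + 7·10^5 + 7·10^4 + 7·10^3 + 7·10^2 + 7·10 + 6; = 70077777776; G_8 = 70077777776−1 = 70077777775

11, 84, 1027, 15627, 279937, 5764801, 134217727, 2749609302, 70077777775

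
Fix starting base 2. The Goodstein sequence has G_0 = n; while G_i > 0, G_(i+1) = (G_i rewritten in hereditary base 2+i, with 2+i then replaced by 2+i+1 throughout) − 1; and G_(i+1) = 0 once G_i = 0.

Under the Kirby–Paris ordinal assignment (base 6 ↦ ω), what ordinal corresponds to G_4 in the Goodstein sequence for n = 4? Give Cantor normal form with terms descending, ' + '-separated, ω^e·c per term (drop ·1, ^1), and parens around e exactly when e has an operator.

i=0: 4 = 2^2 (b=2); 2→3: 3^3 = 27; 27−1 = 26
i=1: 26 = 2·3^2 + 2·3 + 2 (b=3); 3→4: 2·4^2 + 2·4 + 2 = 42; 42−1 = 41
i=2: 41 = 2·4^2 + 2·4 + 1 (b=4); 4→5: 2·5^2 + 2·5 + 1 = 61; 61−1 = 60
i=3: 60 = 2·5^2 + 2·5 (b=5); 5→6: 2·6^2 + 2·6 = 84; 84−1 = 83
i=4: 83 = 2·6^2 + 6 + 5 (b=6); 6→7: 2·7^2 + 7 + 5 = 110; 110−1 = 109

ω^2·2 + ω + 5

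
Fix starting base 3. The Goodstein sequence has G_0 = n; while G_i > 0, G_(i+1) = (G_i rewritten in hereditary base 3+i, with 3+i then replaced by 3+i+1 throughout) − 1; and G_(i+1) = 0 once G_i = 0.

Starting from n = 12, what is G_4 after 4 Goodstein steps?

base 3: 12 = 3^2 + 3; at 4: 4^2 + 4 = 20; next = 19
base 4: 19 = 4^2 + 3; at 5: 5^2 + 3 = 28; next = 27
base 5: 27 = 5^2 + 2; at 6: 6^2 + 2 = 38; next = 37
base 6: 37 = 6^2 + 1; at 7: 7^2 + 1 = 50; next = 49
base 7: 49 = 7^2; at 8: 8^2 = 64; next = 63

49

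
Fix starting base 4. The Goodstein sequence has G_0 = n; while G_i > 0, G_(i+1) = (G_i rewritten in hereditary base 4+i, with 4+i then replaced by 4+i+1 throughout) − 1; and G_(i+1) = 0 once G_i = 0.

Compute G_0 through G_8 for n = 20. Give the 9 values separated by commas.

[0] 20 ≡ 4^2 + 4 (base 4). Lift 5: 30. −1: 29.
[1] 29 ≡ 5^2 + 4 (base 5). Lift 6: 40. −1: 39.
[2] 39 ≡ 6^2 + 3 (base 6). Lift 7: 52. −1: 51.
[3] 51 ≡ 7^2 + 2 (base 7). Lift 8: 66. −1: 65.
[4] 65 ≡ 8^2 + 1 (base 8). Lift 9: 82. −1: 81.
[5] 81 ≡ 9^2 (base 9). Lift 10: 100. −1: 99.
[6] 99 ≡ 9·10 + 9 (base 10). Lift 11: 108. −1: 107.
[7] 107 ≡ 9·11 + 8 (base 11). Lift 12: 116. −1: 115.

20, 29, 39, 51, 65, 81, 99, 107, 115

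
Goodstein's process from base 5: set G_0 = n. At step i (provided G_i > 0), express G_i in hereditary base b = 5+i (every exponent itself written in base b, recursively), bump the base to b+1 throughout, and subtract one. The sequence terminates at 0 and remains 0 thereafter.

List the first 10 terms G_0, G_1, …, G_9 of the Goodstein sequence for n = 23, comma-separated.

step 0: 23 = 4·5 + 3; sub 6 for 5: 4·6 + 3; = 27; G_1 = 27−1 = 26
step 1: 26 = 4·6 + 2; sub 7 for 6: 4·7 + 2; = 30; G_2 = 30−1 = 29
step 2: 29 = 4·7 + 1; sub 8 for 7: 4·8 + 1; = 33; G_3 = 33−1 = 32
step 3: 32 = 4·8; sub 9 for 8: 4·9; = 36; G_4 = 36−1 = 35
step 4: 35 = 3·9 + 8; sub 10 for 9: 3·10 + 8; = 38; G_5 = 38−1 = 37
step 5: 37 = 3·10 + 7; sub 11 for 10: 3·11 + 7; = 40; G_6 = 40−1 = 39
step 6: 39 = 3·11 + 6; sub 12 for 11: 3·12 + 6; = 42; G_7 = 42−1 = 41
step 7: 41 = 3·12 + 5; sub 13 for 12: 3·13 + 5; = 44; G_8 = 44−1 = 43
step 8: 43 = 3·13 + 4; sub 14 for 13: 3·14 + 4; = 46; G_9 = 46−1 = 45

23, 26, 29, 32, 35, 37, 39, 41, 43, 45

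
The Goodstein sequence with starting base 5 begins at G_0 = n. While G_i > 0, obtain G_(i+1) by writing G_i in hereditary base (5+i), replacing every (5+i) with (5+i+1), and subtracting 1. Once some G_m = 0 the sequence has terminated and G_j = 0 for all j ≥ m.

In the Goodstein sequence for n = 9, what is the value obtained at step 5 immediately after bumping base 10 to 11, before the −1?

base 5: 9 = 5 + 4; at 6: 6 + 4 = 10; next = 9
base 6: 9 = 6 + 3; at 7: 7 + 3 = 10; next = 9
base 7: 9 = 7 + 2; at 8: 8 + 2 = 10; next = 9
base 8: 9 = 8 + 1; at 9: 9 + 1 = 10; next = 9
base 9: 9 = 9; at 10: 10 = 10; next = 9
base 10: 9 = 9; at 11: 9 = 9; next = 8

9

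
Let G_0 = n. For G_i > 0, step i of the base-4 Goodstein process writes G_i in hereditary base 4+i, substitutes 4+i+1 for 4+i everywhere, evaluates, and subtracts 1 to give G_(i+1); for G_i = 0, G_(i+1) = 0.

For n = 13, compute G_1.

base 4: 13 = 3·4 + 1; at 5: 3·5 + 1 = 16; next = 15
base 5: 15 = 3·5; at 6: 3·6 = 18; next = 17

15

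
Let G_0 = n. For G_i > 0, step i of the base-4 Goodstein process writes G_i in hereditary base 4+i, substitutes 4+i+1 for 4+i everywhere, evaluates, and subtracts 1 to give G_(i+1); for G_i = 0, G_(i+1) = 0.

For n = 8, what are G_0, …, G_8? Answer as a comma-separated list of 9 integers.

G_0 = 8. HB_4(8) = 2·4. Bump = 10. G_1 = 9.
G_1 = 9. HB_5(9) = 5 + 4. Bump = 10. G_2 = 9.
G_2 = 9. HB_6(9) = 6 + 3. Bump = 10. G_3 = 9.
G_3 = 9. HB_7(9) = 7 + 2. Bump = 10. G_4 = 9.
G_4 = 9. HB_8(9) = 8 + 1. Bump = 10. G_5 = 9.
G_5 = 9. HB_9(9) = 9. Bump = 10. G_6 = 9.
G_6 = 9. HB_10(9) = 9. Bump = 9. G_7 = 8.
G_7 = 8. HB_11(8) = 8. Bump = 8. G_8 = 7.

8, 9, 9, 9, 9, 9, 9, 8, 7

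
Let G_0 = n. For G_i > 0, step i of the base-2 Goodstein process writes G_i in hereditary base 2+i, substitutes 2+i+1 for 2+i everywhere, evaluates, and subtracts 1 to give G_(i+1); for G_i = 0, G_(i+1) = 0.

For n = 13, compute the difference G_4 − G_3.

264619

i=0: 13 = 2^(2 + 1) + 2^2 + 1 (b=2); 2→3: 3^(3 + 1) + 3^3 + 1 = 109; 109−1 = 108
i=1: 108 = 3^(3 + 1) + 3^3 (b=3); 3→4: 4^(4 + 1) + 4^4 = 1280; 1280−1 = 1279
i=2: 1279 = 4^(4 + 1) + 3·4^3 + 3·4^2 + 3·4 + 3 (b=4); 4→5: 5^(5 + 1) + 3·5^3 + 3·5^2 + 3·5 + 3 = 16093; 16093−1 = 16092
i=3: 16092 = 5^(5 + 1) + 3·5^3 + 3·5^2 + 3·5 + 2 (b=5); 5→6: 6^(6 + 1) + 3·6^3 + 3·6^2 + 3·6 + 2 = 280712; 280712−1 = 280711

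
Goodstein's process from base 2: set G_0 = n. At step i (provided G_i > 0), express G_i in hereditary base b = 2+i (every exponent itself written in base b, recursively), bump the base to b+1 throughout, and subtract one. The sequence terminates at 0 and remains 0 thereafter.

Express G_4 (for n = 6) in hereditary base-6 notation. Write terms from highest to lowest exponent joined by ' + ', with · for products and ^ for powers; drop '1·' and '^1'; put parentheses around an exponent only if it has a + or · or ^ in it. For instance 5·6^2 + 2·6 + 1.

5·6^5 + 5·6^4 + 5·6^3 + 5·6^2 + 5·6 + 5

base 2: 6 = 2^2 + 2; at 3: 3^3 + 3 = 30; next = 29
base 3: 29 = 3^3 + 2; at 4: 4^4 + 2 = 258; next = 257
base 4: 257 = 4^4 + 1; at 5: 5^5 + 1 = 3126; next = 3125
base 5: 3125 = 5^5; at 6: 6^6 = 46656; next = 46655
base 6: 46655 = 5·6^5 + 5·6^4 + 5·6^3 + 5·6^2 + 5·6 + 5; at 7: 5·7^5 + 5·7^4 + 5·7^3 + 5·7^2 + 5·7 + 5 = 98040; next = 98039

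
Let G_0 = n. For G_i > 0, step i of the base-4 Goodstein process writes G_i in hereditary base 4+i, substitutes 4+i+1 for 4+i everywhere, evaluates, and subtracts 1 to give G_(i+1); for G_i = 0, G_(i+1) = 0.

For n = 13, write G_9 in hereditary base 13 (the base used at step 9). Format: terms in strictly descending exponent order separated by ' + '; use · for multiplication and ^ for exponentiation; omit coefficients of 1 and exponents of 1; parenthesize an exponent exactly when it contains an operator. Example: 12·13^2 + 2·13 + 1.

[0] 13 ≡ 3·4 + 1 (base 4). Lift 5: 16. −1: 15.
[1] 15 ≡ 3·5 (base 5). Lift 6: 18. −1: 17.
[2] 17 ≡ 2·6 + 5 (base 6). Lift 7: 19. −1: 18.
[3] 18 ≡ 2·7 + 4 (base 7). Lift 8: 20. −1: 19.
[4] 19 ≡ 2·8 + 3 (base 8). Lift 9: 21. −1: 20.
[5] 20 ≡ 2·9 + 2 (base 9). Lift 10: 22. −1: 21.
[6] 21 ≡ 2·10 + 1 (base 10). Lift 11: 23. −1: 22.
[7] 22 ≡ 2·11 (base 11). Lift 12: 24. −1: 23.
[8] 23 ≡ 12 + 11 (base 12). Lift 13: 24. −1: 23.

13 + 10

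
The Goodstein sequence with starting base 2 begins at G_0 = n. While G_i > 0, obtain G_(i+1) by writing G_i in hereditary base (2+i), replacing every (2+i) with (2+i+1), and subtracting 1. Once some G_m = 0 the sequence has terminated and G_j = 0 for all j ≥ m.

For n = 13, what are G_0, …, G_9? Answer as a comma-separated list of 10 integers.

13, 108, 1279, 16092, 280711, 5765998, 134219479, 3486786855, 100000003325, 3138428381103

G_0=13  [base 2] 2^(2 + 1) + 2^2 + 1  →[2↦3]→  3^(3 + 1) + 3^3 + 1 = 109  −1 ⇒ G_1=108
G_1=108  [base 3] 3^(3 + 1) + 3^3  →[3↦4]→  4^(4 + 1) + 4^4 = 1280  −1 ⇒ G_2=1279
G_2=1279  [base 4] 4^(4 + 1) + 3·4^3 + 3·4^2 + 3·4 + 3  →[4↦5]→  5^(5 + 1) + 3·5^3 + 3·5^2 + 3·5 + 3 = 16093  −1 ⇒ G_3=16092
G_3=16092  [base 5] 5^(5 + 1) + 3·5^3 + 3·5^2 + 3·5 + 2  →[5↦6]→  6^(6 + 1) + 3·6^3 + 3·6^2 + 3·6 + 2 = 280712  −1 ⇒ G_4=280711
G_4=280711  [base 6] 6^(6 + 1) + 3·6^3 + 3·6^2 + 3·6 + 1  →[6↦7]→  7^(7 + 1) + 3·7^3 + 3·7^2 + 3·7 + 1 = 5765999  −1 ⇒ G_5=5765998
G_5=5765998  [base 7] 7^(7 + 1) + 3·7^3 + 3·7^2 + 3·7  →[7↦8]→  8^(8 + 1) + 3·8^3 + 3·8^2 + 3·8 = 134219480  −1 ⇒ G_6=134219479
G_6=134219479  [base 8] 8^(8 + 1) + 3·8^3 + 3·8^2 + 2·8 + 7  →[8↦9]→  9^(9 + 1) + 3·9^3 + 3·9^2 + 2·9 + 7 = 3486786856  −1 ⇒ G_7=3486786855
G_7=3486786855  [base 9] 9^(9 + 1) + 3·9^3 + 3·9^2 + 2·9 + 6  →[9↦10]→  10^(10 + 1) + 3·10^3 + 3·10^2 + 2·10 + 6 = 100000003326  −1 ⇒ G_8=100000003325
G_8=100000003325  [base 10] 10^(10 + 1) + 3·10^3 + 3·10^2 + 2·10 + 5  →[10↦11]→  11^(11 + 1) + 3·11^3 + 3·11^2 + 2·11 + 5 = 3138428381104  −1 ⇒ G_9=3138428381103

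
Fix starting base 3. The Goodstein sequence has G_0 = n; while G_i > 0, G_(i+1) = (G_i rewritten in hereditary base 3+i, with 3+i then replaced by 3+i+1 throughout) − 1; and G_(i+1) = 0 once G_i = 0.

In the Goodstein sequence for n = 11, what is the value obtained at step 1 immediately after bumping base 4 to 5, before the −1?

26

step 0: 11 = 3^2 + 2; sub 4 for 3: 4^2 + 2; = 18; G_1 = 18−1 = 17
step 1: 17 = 4^2 + 1; sub 5 for 4: 5^2 + 1; = 26; G_2 = 26−1 = 25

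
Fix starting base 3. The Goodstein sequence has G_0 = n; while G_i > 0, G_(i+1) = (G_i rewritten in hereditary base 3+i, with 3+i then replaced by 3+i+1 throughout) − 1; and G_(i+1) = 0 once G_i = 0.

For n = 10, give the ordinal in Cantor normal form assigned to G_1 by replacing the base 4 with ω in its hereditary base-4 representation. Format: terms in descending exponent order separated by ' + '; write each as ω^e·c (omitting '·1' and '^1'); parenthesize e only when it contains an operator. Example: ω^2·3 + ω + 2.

ω^2

[0] 10 ≡ 3^2 + 1 (base 3). Lift 4: 17. −1: 16.
[1] 16 ≡ 4^2 (base 4). Lift 5: 25. −1: 24.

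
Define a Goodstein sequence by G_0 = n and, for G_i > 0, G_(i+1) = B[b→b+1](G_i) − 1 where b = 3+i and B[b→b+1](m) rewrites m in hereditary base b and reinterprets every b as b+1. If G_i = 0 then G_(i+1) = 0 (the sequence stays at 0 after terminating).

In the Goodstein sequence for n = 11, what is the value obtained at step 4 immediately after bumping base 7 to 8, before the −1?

base 3: 11 = 3^2 + 2; at 4: 4^2 + 2 = 18; next = 17
base 4: 17 = 4^2 + 1; at 5: 5^2 + 1 = 26; next = 25
base 5: 25 = 5^2; at 6: 6^2 = 36; next = 35
base 6: 35 = 5·6 + 5; at 7: 5·7 + 5 = 40; next = 39
base 7: 39 = 5·7 + 4; at 8: 5·8 + 4 = 44; next = 43

44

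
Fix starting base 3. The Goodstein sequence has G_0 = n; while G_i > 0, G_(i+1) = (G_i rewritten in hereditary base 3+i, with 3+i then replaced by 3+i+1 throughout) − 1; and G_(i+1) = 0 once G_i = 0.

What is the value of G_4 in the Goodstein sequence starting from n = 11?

39

11 —HB3→ 3^2 + 2 —bump→ 4^2 + 2 = 18 —(−1)→ 17
17 —HB4→ 4^2 + 1 —bump→ 5^2 + 1 = 26 —(−1)→ 25
25 —HB5→ 5^2 —bump→ 6^2 = 36 —(−1)→ 35
35 —HB6→ 5·6 + 5 —bump→ 5·7 + 5 = 40 —(−1)→ 39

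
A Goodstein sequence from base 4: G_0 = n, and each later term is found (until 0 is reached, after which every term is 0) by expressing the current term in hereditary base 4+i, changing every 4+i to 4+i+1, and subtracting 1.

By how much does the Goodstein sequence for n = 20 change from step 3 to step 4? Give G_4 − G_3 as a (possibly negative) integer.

i=0: 20 = 4^2 + 4 (b=4); 4→5: 5^2 + 5 = 30; 30−1 = 29
i=1: 29 = 5^2 + 4 (b=5); 5→6: 6^2 + 4 = 40; 40−1 = 39
i=2: 39 = 6^2 + 3 (b=6); 6→7: 7^2 + 3 = 52; 52−1 = 51
i=3: 51 = 7^2 + 2 (b=7); 7→8: 8^2 + 2 = 66; 66−1 = 65

14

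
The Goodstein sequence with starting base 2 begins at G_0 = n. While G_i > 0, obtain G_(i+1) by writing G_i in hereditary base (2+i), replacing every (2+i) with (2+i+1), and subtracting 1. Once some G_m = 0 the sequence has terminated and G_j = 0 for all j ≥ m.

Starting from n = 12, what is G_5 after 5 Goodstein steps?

base 2: 12 = 2^(2 + 1) + 2^2; at 3: 3^(3 + 1) + 3^3 = 108; next = 107
base 3: 107 = 3^(3 + 1) + 2·3^2 + 2·3 + 2; at 4: 4^(4 + 1) + 2·4^2 + 2·4 + 2 = 1066; next = 1065
base 4: 1065 = 4^(4 + 1) + 2·4^2 + 2·4 + 1; at 5: 5^(5 + 1) + 2·5^2 + 2·5 + 1 = 15686; next = 15685
base 5: 15685 = 5^(5 + 1) + 2·5^2 + 2·5; at 6: 6^(6 + 1) + 2·6^2 + 2·6 = 280020; next = 280019
base 6: 280019 = 6^(6 + 1) + 2·6^2 + 6 + 5; at 7: 7^(7 + 1) + 2·7^2 + 7 + 5 = 5764911; next = 5764910
base 7: 5764910 = 7^(7 + 1) + 2·7^2 + 7 + 4; at 8: 8^(8 + 1) + 2·8^2 + 8 + 4 = 134217868; next = 134217867

5764910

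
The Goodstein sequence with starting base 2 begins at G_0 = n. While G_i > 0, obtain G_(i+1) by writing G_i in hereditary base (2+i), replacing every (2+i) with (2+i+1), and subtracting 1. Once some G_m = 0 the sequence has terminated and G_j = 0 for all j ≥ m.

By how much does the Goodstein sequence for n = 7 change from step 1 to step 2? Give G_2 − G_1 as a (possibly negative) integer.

step 0: 7 = 2^2 + 2 + 1; sub 3 for 2: 3^3 + 3 + 1; = 31; G_1 = 31−1 = 30
step 1: 30 = 3^3 + 3; sub 4 for 3: 4^4 + 4; = 260; G_2 = 260−1 = 259

229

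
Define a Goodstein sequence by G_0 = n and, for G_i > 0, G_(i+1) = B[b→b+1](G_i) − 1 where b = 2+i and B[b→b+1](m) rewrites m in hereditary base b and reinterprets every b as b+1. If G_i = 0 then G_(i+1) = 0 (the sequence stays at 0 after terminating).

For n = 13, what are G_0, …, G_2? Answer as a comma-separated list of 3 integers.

13 —HB2→ 2^(2 + 1) + 2^2 + 1 —bump→ 3^(3 + 1) + 3^3 + 1 = 109 —(−1)→ 108
108 —HB3→ 3^(3 + 1) + 3^3 —bump→ 4^(4 + 1) + 4^4 = 1280 —(−1)→ 1279

13, 108, 1279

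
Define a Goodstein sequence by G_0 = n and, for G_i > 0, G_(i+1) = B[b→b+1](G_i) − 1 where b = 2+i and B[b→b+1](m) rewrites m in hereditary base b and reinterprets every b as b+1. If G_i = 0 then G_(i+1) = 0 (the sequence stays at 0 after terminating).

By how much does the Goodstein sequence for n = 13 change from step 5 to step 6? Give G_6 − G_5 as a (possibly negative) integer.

128453481

base 2: 13 = 2^(2 + 1) + 2^2 + 1; at 3: 3^(3 + 1) + 3^3 + 1 = 109; next = 108
base 3: 108 = 3^(3 + 1) + 3^3; at 4: 4^(4 + 1) + 4^4 = 1280; next = 1279
base 4: 1279 = 4^(4 + 1) + 3·4^3 + 3·4^2 + 3·4 + 3; at 5: 5^(5 + 1) + 3·5^3 + 3·5^2 + 3·5 + 3 = 16093; next = 16092
base 5: 16092 = 5^(5 + 1) + 3·5^3 + 3·5^2 + 3·5 + 2; at 6: 6^(6 + 1) + 3·6^3 + 3·6^2 + 3·6 + 2 = 280712; next = 280711
base 6: 280711 = 6^(6 + 1) + 3·6^3 + 3·6^2 + 3·6 + 1; at 7: 7^(7 + 1) + 3·7^3 + 3·7^2 + 3·7 + 1 = 5765999; next = 5765998
base 7: 5765998 = 7^(7 + 1) + 3·7^3 + 3·7^2 + 3·7; at 8: 8^(8 + 1) + 3·8^3 + 3·8^2 + 3·8 = 134219480; next = 134219479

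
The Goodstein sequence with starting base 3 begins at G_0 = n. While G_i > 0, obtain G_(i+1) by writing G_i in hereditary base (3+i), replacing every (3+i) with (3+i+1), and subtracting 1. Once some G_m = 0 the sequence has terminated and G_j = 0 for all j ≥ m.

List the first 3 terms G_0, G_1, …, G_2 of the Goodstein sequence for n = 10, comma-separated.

[0] 10 ≡ 3^2 + 1 (base 3). Lift 4: 17. −1: 16.
[1] 16 ≡ 4^2 (base 4). Lift 5: 25. −1: 24.

10, 16, 24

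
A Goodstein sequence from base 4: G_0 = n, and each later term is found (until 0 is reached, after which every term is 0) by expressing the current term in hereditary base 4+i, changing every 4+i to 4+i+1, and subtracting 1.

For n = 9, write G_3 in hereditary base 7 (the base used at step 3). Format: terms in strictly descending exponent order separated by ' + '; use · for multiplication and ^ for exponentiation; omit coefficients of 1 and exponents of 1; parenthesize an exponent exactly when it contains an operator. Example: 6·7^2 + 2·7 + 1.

(0) 9|_4 = 2·4 + 1 ↦ 2·5 + 1|_5 = 11 ⇒ 10
(1) 10|_5 = 2·5 ↦ 2·6|_6 = 12 ⇒ 11
(2) 11|_6 = 6 + 5 ↦ 7 + 5|_7 = 12 ⇒ 11
(3) 11|_7 = 7 + 4 ↦ 8 + 4|_8 = 12 ⇒ 11

7 + 4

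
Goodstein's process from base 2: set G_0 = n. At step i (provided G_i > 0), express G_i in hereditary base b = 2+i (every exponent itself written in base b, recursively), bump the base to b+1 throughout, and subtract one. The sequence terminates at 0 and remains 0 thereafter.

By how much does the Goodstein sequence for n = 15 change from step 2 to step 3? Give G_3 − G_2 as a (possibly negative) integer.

G_0 = 15. HB_2(15) = 2^(2 + 1) + 2^2 + 2 + 1. Bump = 112. G_1 = 111.
G_1 = 111. HB_3(111) = 3^(3 + 1) + 3^3 + 3. Bump = 1284. G_2 = 1283.
G_2 = 1283. HB_4(1283) = 4^(4 + 1) + 4^4 + 3. Bump = 18753. G_3 = 18752.

17469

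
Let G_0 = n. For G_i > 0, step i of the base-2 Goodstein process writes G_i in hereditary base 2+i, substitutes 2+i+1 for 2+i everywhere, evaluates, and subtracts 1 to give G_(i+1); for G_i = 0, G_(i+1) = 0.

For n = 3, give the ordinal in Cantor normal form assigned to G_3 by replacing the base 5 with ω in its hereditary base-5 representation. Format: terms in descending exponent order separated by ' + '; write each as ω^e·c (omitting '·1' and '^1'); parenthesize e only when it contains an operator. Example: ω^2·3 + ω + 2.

2

i=0: 3 = 2 + 1 (b=2); 2→3: 3 + 1 = 4; 4−1 = 3
i=1: 3 = 3 (b=3); 3→4: 4 = 4; 4−1 = 3
i=2: 3 = 3 (b=4); 4→5: 3 = 3; 3−1 = 2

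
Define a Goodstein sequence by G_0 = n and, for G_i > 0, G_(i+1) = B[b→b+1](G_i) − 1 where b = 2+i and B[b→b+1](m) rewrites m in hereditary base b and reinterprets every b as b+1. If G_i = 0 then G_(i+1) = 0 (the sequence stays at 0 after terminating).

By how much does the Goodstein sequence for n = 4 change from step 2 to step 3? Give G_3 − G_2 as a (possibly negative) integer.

19

(0) 4|_2 = 2^2 ↦ 3^3|_3 = 27 ⇒ 26
(1) 26|_3 = 2·3^2 + 2·3 + 2 ↦ 2·4^2 + 2·4 + 2|_4 = 42 ⇒ 41
(2) 41|_4 = 2·4^2 + 2·4 + 1 ↦ 2·5^2 + 2·5 + 1|_5 = 61 ⇒ 60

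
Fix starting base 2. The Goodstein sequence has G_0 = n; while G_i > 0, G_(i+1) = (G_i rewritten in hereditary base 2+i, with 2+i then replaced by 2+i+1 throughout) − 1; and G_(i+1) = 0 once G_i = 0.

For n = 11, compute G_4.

step 0: 11 = 2^(2 + 1) + 2 + 1; sub 3 for 2: 3^(3 + 1) + 3 + 1; = 85; G_1 = 85−1 = 84
step 1: 84 = 3^(3 + 1) + 3; sub 4 for 3: 4^(4 + 1) + 4; = 1028; G_2 = 1028−1 = 1027
step 2: 1027 = 4^(4 + 1) + 3; sub 5 for 4: 5^(5 + 1) + 3; = 15628; G_3 = 15628−1 = 15627
step 3: 15627 = 5^(5 + 1) + 2; sub 6 for 5: 6^(6 + 1) + 2; = 279938; G_4 = 279938−1 = 279937
step 4: 279937 = 6^(6 + 1) + 1; sub 7 for 6: 7^(7 + 1) + 1; = 5764802; G_5 = 5764802−1 = 5764801

279937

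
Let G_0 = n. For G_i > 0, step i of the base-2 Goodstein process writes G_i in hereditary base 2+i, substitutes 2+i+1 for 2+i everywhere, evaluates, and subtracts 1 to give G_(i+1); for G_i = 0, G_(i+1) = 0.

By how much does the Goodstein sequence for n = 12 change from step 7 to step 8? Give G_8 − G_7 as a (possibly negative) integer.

[0] 12 ≡ 2^(2 + 1) + 2^2 (base 2). Lift 3: 108. −1: 107.
[1] 107 ≡ 3^(3 + 1) + 2·3^2 + 2·3 + 2 (base 3). Lift 4: 1066. −1: 1065.
[2] 1065 ≡ 4^(4 + 1) + 2·4^2 + 2·4 + 1 (base 4). Lift 5: 15686. −1: 15685.
[3] 15685 ≡ 5^(5 + 1) + 2·5^2 + 2·5 (base 5). Lift 6: 280020. −1: 280019.
[4] 280019 ≡ 6^(6 + 1) + 2·6^2 + 6 + 5 (base 6). Lift 7: 5764911. −1: 5764910.
[5] 5764910 ≡ 7^(7 + 1) + 2·7^2 + 7 + 4 (base 7). Lift 8: 134217868. −1: 134217867.
[6] 134217867 ≡ 8^(8 + 1) + 2·8^2 + 8 + 3 (base 8). Lift 9: 3486784575. −1: 3486784574.
[7] 3486784574 ≡ 9^(9 + 1) + 2·9^2 + 9 + 2 (base 9). Lift 10: 100000000212. −1: 100000000211.

96513215637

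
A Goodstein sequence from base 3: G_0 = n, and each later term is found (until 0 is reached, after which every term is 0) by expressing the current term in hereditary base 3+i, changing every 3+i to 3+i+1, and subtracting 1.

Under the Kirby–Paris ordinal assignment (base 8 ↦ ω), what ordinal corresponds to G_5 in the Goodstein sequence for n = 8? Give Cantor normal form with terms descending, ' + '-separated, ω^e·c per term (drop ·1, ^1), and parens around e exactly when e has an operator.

base 3: 8 = 2·3 + 2; at 4: 2·4 + 2 = 10; next = 9
base 4: 9 = 2·4 + 1; at 5: 2·5 + 1 = 11; next = 10
base 5: 10 = 2·5; at 6: 2·6 = 12; next = 11
base 6: 11 = 6 + 5; at 7: 7 + 5 = 12; next = 11
base 7: 11 = 7 + 4; at 8: 8 + 4 = 12; next = 11
base 8: 11 = 8 + 3; at 9: 9 + 3 = 12; next = 11

ω + 3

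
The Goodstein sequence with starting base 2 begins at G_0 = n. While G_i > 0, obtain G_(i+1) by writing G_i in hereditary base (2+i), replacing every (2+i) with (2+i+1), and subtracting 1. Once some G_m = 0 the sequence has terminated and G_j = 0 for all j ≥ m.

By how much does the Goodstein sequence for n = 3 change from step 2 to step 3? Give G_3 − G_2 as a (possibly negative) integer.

3 —HB2→ 2 + 1 —bump→ 3 + 1 = 4 —(−1)→ 3
3 —HB3→ 3 —bump→ 4 = 4 —(−1)→ 3
3 —HB4→ 3 —bump→ 3 = 3 —(−1)→ 2

-1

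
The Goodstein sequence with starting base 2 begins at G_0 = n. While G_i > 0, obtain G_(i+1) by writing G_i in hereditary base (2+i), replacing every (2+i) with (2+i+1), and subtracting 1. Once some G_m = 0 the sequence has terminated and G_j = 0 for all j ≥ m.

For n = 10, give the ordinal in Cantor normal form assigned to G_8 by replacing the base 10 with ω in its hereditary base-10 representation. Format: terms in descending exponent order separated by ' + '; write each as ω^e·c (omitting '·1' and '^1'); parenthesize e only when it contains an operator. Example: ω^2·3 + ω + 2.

i=0: 10 = 2^(2 + 1) + 2 (b=2); 2→3: 3^(3 + 1) + 3 = 84; 84−1 = 83
i=1: 83 = 3^(3 + 1) + 2 (b=3); 3→4: 4^(4 + 1) + 2 = 1026; 1026−1 = 1025
i=2: 1025 = 4^(4 + 1) + 1 (b=4); 4→5: 5^(5 + 1) + 1 = 15626; 15626−1 = 15625
i=3: 15625 = 5^(5 + 1) (b=5); 5→6: 6^(6 + 1) = 279936; 279936−1 = 279935
i=4: 279935 = 5·6^6 + 5·6^5 + 5·6^4 + 5·6^3 + 5·6^2 + 5·6 + 5 (b=6); 6→7: 5·7^7 + 5·7^5 + 5·7^4 + 5·7^3 + 5·7^2 + 5·7 + 5 = 4215755; 4215755−1 = 4215754
i=5: 4215754 = 5·7^7 + 5·7^5 + 5·7^4 + 5·7^3 + 5·7^2 + 5·7 + 4 (b=7); 7→8: 5·8^8 + 5·8^5 + 5·8^4 + 5·8^3 + 5·8^2 + 5·8 + 4 = 84073324; 84073324−1 = 84073323
i=6: 84073323 = 5·8^8 + 5·8^5 + 5·8^4 + 5·8^3 + 5·8^2 + 5·8 + 3 (b=8); 8→9: 5·9^9 + 5·9^5 + 5·9^4 + 5·9^3 + 5·9^2 + 5·9 + 3 = 1937434593; 1937434593−1 = 1937434592
i=7: 1937434592 = 5·9^9 + 5·9^5 + 5·9^4 + 5·9^3 + 5·9^2 + 5·9 + 2 (b=9); 9→10: 5·10^10 + 5·10^5 + 5·10^4 + 5·10^3 + 5·10^2 + 5·10 + 2 = 50000555552; 50000555552−1 = 50000555551

ω^ω·5 + ω^5·5 + ω^4·5 + ω^3·5 + ω^2·5 + ω·5 + 1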